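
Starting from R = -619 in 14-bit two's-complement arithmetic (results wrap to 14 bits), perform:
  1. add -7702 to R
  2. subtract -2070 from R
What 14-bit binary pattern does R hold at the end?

10011110010101

Start: R = -619 = 11110110010101.
R = -619 + (-7702) = -8321; wraps to 8063 = 01111101111111
R = 8063 − (-2070) = 10133; wraps to -6251 = 10011110010101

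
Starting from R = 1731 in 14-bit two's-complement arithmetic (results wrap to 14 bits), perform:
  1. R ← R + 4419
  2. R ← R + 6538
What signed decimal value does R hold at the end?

Start: R = 1731 = 00011011000011.
R = 1731 + 4419 = 6150 = 01100000000110
R = 6150 + 6538 = 12688; wraps to -3696 = 11000110010000

-3696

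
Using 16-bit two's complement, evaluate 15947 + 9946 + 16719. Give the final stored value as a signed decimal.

-22924

15947 + 9946 = 25893 (0110010100100101)
25893 + 16719 = 42612 → wraps to -22924 (1010011001110100)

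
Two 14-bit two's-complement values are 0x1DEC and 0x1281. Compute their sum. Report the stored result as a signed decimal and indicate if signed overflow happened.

-3987; overflow

0x1DEC = 01110111101100 = 7660 (signed)
0x1281 = 01001010000001 = 4737 (signed)
  01110111101100
+ 01001010000001
= 11000001101101
Result 11000001101101: MSB = 1 → 12397 − 16384 = -3987.
Both addends are non-negative but the stored result is negative: signed overflow. The true value 7660 + 4737 = 12397 lies outside [-8192, 8191].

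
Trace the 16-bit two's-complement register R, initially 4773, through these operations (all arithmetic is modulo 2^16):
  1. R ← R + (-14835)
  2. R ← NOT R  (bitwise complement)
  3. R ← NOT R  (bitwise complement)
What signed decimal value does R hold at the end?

-10062

Start: R = 4773 = 0001001010100101.
R = 4773 + (-14835) = -10062 = 1101100010110010
R = NOT 1101100010110010 = 0010011101001101 = 10061
R = NOT 0010011101001101 = 1101100010110010 = -10062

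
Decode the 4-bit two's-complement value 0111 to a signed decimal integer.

MSB is 0, so the value is non-negative: 0111 = 7.

7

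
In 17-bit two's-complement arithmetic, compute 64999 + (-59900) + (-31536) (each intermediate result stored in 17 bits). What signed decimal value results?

64999 + (-59900) = 5099 (00001001111101011)
5099 + (-31536) = -26437 (11001100010111011)

-26437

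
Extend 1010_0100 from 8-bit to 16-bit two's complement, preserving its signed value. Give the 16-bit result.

1111111110100100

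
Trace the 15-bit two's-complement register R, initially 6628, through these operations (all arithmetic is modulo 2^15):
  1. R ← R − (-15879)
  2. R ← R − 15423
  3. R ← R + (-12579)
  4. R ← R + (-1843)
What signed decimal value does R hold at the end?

Start: R = 6628 = 001100111100100.
R = 6628 − (-15879) = 22507; wraps to -10261 = 101011111101011
R = -10261 − 15423 = -25684; wraps to 7084 = 001101110101100
R = 7084 + (-12579) = -5495 = 110101010001001
R = -5495 + (-1843) = -7338 = 110001101010110

-7338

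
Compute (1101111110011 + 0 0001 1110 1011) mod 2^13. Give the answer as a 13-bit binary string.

1110111011110

  1101111110011
+ 0000111101011
= 1110111011110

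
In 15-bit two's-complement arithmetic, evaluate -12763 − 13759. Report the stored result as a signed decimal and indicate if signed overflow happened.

-12763 → 100111000100101
13759 → 011010110111111
Subtract via negate-and-add: invert 011010110111111 + 1 = 100101001000001 (i.e. -13759).
  100111000100101
+ 100101001000001
= 001100001100110  (discard carry-out 1)
Result 001100001100110: MSB = 0 → value 6246.
Both addends (after negating the subtrahend) are negative but the stored result is non-negative: signed overflow. The true value -12763 − 13759 = -26522 lies outside [-16384, 16383].

6246; overflow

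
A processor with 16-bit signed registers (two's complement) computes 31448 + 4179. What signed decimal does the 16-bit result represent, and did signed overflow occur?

31448 → 0111101011011000
4179 → 0001000001010011
  0111101011011000
+ 0001000001010011
= 1000101100101011
Result 1000101100101011: MSB = 1 → 35627 − 65536 = -29909.
Both addends are non-negative but the stored result is negative: signed overflow. The true value 31448 + 4179 = 35627 lies outside [-32768, 32767].

-29909; overflow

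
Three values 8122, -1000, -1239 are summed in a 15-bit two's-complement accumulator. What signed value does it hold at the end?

5883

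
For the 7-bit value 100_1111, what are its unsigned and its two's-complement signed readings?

Unsigned: 1001111 = 79.
Signed: MSB=1 → 79 − 128 = -49.

unsigned = 79, signed = -49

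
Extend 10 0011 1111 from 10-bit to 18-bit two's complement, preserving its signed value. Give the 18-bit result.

111111111000111111

MSB of 1000111111 is 1; replicate it into the new high bits.
11111111|1000111111 → 111111111000111111 (still -449).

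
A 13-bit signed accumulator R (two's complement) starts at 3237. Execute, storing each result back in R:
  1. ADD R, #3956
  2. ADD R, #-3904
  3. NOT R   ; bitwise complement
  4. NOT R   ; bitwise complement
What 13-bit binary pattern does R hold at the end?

0110011011001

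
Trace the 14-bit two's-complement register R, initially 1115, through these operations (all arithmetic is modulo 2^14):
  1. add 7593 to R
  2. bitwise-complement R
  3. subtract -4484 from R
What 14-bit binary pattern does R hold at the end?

10111101111111

Start: R = 1115 = 00010001011011.
R = 1115 + 7593 = 8708; wraps to -7676 = 10001000000100
R = NOT 10001000000100 = 01110111111011 = 7675
R = 7675 − (-4484) = 12159; wraps to -4225 = 10111101111111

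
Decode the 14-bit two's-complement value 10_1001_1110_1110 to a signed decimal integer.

-5650

MSB is 1, so the value is negative.
Invert: 01011000010001. Add 1: 01011000010010 = 5650. So the value is −5650.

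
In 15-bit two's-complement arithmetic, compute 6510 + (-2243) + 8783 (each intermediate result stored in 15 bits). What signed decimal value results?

6510 + (-2243) = 4267 (001000010101011)
4267 + 8783 = 13050 (011001011111010)

13050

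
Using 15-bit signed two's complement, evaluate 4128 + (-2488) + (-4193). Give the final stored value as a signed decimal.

4128 + (-2488) = 1640 (000011001101000)
1640 + (-4193) = -2553 (111011000000111)

-2553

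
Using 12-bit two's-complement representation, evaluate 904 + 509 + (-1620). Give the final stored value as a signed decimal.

904 + 509 = 1413 (010110000101)
1413 + (-1620) = -207 (111100110001)

-207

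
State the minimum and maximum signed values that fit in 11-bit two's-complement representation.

Minimum: −2^10 = -1024.
Maximum: 2^10 − 1 = 1023.

min = -1024, max = 1023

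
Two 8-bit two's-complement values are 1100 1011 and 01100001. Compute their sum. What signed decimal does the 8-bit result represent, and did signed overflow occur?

44; no overflow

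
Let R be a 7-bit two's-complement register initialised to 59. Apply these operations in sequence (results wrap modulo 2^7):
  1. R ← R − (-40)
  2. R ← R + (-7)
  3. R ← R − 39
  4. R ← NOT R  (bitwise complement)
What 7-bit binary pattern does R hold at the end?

1001010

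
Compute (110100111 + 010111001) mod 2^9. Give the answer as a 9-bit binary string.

001100000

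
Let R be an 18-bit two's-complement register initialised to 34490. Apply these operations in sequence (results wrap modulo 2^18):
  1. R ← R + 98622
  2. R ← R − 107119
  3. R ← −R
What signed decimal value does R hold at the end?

-25993

Start: R = 34490 = 001000011010111010.
R = 34490 + 98622 = 133112; wraps to -129032 = 100000011111111000
R = -129032 − 107119 = -236151; wraps to 25993 = 000110010110001001
R = −(25993) = -25993 = 111001101001110111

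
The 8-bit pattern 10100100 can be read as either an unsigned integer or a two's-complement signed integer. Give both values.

unsigned = 164, signed = -92

Unsigned: 10100100 = 164.
Signed: MSB=1 → 164 − 256 = -92.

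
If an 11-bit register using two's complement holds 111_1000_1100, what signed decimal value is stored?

MSB is 1, so the value is negative.
Unsigned reading: 1932. Subtract 2^11 = 2048: 1932 − 2048 = -116.

-116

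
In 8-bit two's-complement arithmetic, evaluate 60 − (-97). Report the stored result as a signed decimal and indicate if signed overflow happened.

-99; overflow

60 → 00111100
-97 → 10011111
Subtract via negate-and-add: invert 10011111 + 1 = 01100001 (i.e. 97).
  00111100
+ 01100001
= 10011101
Result 10011101: MSB = 1 → 157 − 256 = -99.
Both addends (after negating the subtrahend) are non-negative but the stored result is negative: signed overflow. The true value 60 − (-97) = 157 lies outside [-128, 127].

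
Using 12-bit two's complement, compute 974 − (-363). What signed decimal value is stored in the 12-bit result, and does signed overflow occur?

1337; no overflow

974 → 001111001110
-363 → 111010010101
Subtract via negate-and-add: invert 111010010101 + 1 = 000101101011 (i.e. 363).
  001111001110
+ 000101101011
= 010100111001
Result 010100111001: MSB = 0 → value 1337.
Both addends (after negating the subtrahend) are non-negative and so is the stored result: no signed overflow.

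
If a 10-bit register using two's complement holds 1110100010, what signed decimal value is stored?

MSB is 1, so the value is negative.
Unsigned reading: 930. Subtract 2^10 = 1024: 930 − 1024 = -94.

-94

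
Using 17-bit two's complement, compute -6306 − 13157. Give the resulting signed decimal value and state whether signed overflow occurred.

-6306 → 11110011101011110
13157 → 00011001101100101
Subtract via negate-and-add: invert 00011001101100101 + 1 = 11100110010011011 (i.e. -13157).
  11110011101011110
+ 11100110010011011
= 11011001111111001  (discard carry-out 1)
Result 11011001111111001: MSB = 1 → 111609 − 131072 = -19463.
Both addends (after negating the subtrahend) are negative and so is the stored result: no signed overflow.

-19463; no overflow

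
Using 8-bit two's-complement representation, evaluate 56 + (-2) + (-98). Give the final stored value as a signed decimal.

56 + (-2) = 54 (00110110)
54 + (-98) = -44 (11010100)

-44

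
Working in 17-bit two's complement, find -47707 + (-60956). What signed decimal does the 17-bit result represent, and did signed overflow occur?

-47707 → 10100010110100101
-60956 → 10001000111100100
  10100010110100101
+ 10001000111100100
= 00101011110001001  (discard carry-out 1)
Result 00101011110001001: MSB = 0 → value 22409.
Both addends are negative but the stored result is non-negative: signed overflow. The true value -47707 + (-60956) = -108663 lies outside [-65536, 65535].

22409; overflow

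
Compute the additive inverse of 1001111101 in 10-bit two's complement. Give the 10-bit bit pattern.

0110000011

Invert: 0110000010. Add 1: 0110000011.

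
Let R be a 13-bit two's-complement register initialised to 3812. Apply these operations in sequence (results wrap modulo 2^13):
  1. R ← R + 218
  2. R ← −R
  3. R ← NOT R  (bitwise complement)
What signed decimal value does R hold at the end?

Start: R = 3812 = 0111011100100.
R = 3812 + 218 = 4030 = 0111110111110
R = −(4030) = -4030 = 1000001000010
R = NOT 1000001000010 = 0111110111101 = 4029

4029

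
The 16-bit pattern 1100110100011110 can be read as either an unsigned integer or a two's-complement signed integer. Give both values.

Unsigned: 1100110100011110 = 52510.
Signed: MSB=1 → 52510 − 65536 = -13026.

unsigned = 52510, signed = -13026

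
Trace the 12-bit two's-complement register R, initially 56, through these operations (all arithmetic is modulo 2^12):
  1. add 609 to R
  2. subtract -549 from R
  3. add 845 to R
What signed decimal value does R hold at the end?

Start: R = 56 = 000000111000.
R = 56 + 609 = 665 = 001010011001
R = 665 − (-549) = 1214 = 010010111110
R = 1214 + 845 = 2059; wraps to -2037 = 100000001011

-2037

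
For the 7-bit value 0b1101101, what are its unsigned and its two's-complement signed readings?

Unsigned: 1101101 = 109.
Signed: MSB=1 → 109 − 128 = -19.

unsigned = 109, signed = -19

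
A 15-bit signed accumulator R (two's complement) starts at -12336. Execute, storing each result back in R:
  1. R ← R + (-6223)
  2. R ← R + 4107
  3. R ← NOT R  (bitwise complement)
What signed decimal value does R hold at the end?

Start: R = -12336 = 100111111010000.
R = -12336 + (-6223) = -18559; wraps to 14209 = 011011110000001
R = 14209 + 4107 = 18316; wraps to -14452 = 100011110001100
R = NOT 100011110001100 = 011100001110011 = 14451

14451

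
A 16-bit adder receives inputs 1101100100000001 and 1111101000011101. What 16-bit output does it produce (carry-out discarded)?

  1101100100000001
+ 1111101000011101
= 1101001100011110  (discard carry-out 1)

1101001100011110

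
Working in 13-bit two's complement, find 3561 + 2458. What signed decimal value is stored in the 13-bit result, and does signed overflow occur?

3561 → 0110111101001
2458 → 0100110011010
  0110111101001
+ 0100110011010
= 1011110000011
Result 1011110000011: MSB = 1 → 6019 − 8192 = -2173.
Both addends are non-negative but the stored result is negative: signed overflow. The true value 3561 + 2458 = 6019 lies outside [-4096, 4095].

-2173; overflow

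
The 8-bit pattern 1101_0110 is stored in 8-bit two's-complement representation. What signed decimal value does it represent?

MSB is 1, so the value is negative.
Unsigned reading: 214. Subtract 2^8 = 256: 214 − 256 = -42.

-42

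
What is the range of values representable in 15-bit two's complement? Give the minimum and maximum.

Minimum: −2^14 = -16384.
Maximum: 2^14 − 1 = 16383.

min = -16384, max = 16383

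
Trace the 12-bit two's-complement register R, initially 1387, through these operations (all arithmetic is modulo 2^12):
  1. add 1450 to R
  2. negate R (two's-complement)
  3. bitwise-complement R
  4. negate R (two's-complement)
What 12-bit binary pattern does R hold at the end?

010011101100

Start: R = 1387 = 010101101011.
R = 1387 + 1450 = 2837; wraps to -1259 = 101100010101
R = −(-1259) = 1259 = 010011101011
R = NOT 010011101011 = 101100010100 = -1260
R = −(-1260) = 1260 = 010011101100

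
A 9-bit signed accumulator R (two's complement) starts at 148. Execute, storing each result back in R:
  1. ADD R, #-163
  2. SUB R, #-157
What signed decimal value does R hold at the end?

Start: R = 148 = 010010100.
R = 148 + (-163) = -15 = 111110001
R = -15 − (-157) = 142 = 010001110

142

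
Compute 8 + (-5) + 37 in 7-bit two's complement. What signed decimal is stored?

40

8 + (-5) = 3 (0000011)
3 + 37 = 40 (0101000)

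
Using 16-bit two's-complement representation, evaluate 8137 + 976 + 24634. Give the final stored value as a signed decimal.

-31789

8137 + 976 = 9113 (0010001110011001)
9113 + 24634 = 33747 → wraps to -31789 (1000001111010011)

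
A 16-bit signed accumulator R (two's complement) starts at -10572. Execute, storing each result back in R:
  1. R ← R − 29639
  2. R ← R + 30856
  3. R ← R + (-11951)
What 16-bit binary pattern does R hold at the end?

Start: R = -10572 = 1101011010110100.
R = -10572 − 29639 = -40211; wraps to 25325 = 0110001011101101
R = 25325 + 30856 = 56181; wraps to -9355 = 1101101101110101
R = -9355 + (-11951) = -21306 = 1010110011000110

1010110011000110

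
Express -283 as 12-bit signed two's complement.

111011100101

|-283| = 283 = 000100011011 in 12 bits.
Invert the bits: 111011100100. Add 1: 111011100101.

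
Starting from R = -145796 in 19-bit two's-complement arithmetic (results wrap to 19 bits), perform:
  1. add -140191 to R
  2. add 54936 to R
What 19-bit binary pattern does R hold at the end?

Start: R = -145796 = 1011100011001111100.
R = -145796 + (-140191) = -285987; wraps to 238301 = 0111010001011011101
R = 238301 + 54936 = 293237; wraps to -231051 = 1000111100101110101

1000111100101110101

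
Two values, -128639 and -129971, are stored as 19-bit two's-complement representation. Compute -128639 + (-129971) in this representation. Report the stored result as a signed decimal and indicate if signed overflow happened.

-258610; no overflow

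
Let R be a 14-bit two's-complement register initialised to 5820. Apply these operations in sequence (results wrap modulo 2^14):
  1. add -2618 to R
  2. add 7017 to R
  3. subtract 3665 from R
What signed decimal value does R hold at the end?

Start: R = 5820 = 01011010111100.
R = 5820 + (-2618) = 3202 = 00110010000010
R = 3202 + 7017 = 10219; wraps to -6165 = 10011111101011
R = -6165 − 3665 = -9830; wraps to 6554 = 01100110011010

6554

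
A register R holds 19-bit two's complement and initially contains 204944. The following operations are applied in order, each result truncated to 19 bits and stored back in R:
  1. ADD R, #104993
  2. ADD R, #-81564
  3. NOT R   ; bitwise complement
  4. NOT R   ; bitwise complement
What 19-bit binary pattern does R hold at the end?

0110111110000010101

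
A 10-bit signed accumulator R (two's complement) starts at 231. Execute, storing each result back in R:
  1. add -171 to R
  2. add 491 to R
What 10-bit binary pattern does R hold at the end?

Start: R = 231 = 0011100111.
R = 231 + (-171) = 60 = 0000111100
R = 60 + 491 = 551; wraps to -473 = 1000100111

1000100111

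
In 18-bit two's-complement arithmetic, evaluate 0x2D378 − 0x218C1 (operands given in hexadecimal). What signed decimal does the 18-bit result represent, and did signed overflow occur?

47799; no overflow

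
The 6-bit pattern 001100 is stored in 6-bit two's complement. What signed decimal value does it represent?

12

MSB is 0, so the value is non-negative: 001100 = 12.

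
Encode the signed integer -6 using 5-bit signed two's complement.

11010

|-6| = 6 = 00110 in 5 bits.
Invert the bits: 11001. Add 1: 11010.
Check: 11010 reads as 26 − 32 = -6.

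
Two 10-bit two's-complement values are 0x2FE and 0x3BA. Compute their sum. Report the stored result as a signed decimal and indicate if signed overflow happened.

-328; no overflow

0x2FE = 1011111110 = -258 (signed)
0x3BA = 1110111010 = -70 (signed)
  1011111110
+ 1110111010
= 1010111000  (discard carry-out 1)
Result 1010111000: MSB = 1 → 696 − 1024 = -328.
Both addends are negative and so is the stored result: no signed overflow.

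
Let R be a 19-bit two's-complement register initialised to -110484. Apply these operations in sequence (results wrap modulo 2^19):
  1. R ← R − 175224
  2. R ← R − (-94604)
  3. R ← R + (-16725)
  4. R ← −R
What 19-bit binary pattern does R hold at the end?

Start: R = -110484 = 1100101000001101100.
R = -110484 − 175224 = -285708; wraps to 238580 = 0111010001111110100
R = 238580 − (-94604) = 333184; wraps to -191104 = 1010001010110000000
R = -191104 + (-16725) = -207829 = 1001101010000101011
R = −(-207829) = 207829 = 0110010101111010101

0110010101111010101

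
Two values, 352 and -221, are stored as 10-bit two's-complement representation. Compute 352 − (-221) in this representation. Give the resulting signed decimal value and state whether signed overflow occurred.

352 → 0101100000
-221 → 1100100011
Subtract via negate-and-add: invert 1100100011 + 1 = 0011011101 (i.e. 221).
  0101100000
+ 0011011101
= 1000111101
Result 1000111101: MSB = 1 → 573 − 1024 = -451.
Both addends (after negating the subtrahend) are non-negative but the stored result is negative: signed overflow. The true value 352 − (-221) = 573 lies outside [-512, 511].

-451; overflow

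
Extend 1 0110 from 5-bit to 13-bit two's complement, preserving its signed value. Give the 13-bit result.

1111111110110

MSB of 10110 is 1; replicate it into the new high bits.
11111111|10110 → 1111111110110 (still -10).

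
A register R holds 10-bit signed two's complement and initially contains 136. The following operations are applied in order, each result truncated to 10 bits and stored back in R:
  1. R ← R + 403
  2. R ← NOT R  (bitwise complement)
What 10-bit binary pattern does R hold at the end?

Start: R = 136 = 0010001000.
R = 136 + 403 = 539; wraps to -485 = 1000011011
R = NOT 1000011011 = 0111100100 = 484

0111100100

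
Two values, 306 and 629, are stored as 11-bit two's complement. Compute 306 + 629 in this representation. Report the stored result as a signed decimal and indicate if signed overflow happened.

306 → 00100110010
629 → 01001110101
  00100110010
+ 01001110101
= 01110100111
Result 01110100111: MSB = 0 → value 935.
Both addends are non-negative and so is the stored result: no signed overflow.

935; no overflow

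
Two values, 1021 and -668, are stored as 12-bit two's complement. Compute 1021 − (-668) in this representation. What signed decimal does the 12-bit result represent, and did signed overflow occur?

1689; no overflow

1021 → 001111111101
-668 → 110101100100
Subtract via negate-and-add: invert 110101100100 + 1 = 001010011100 (i.e. 668).
  001111111101
+ 001010011100
= 011010011001
Result 011010011001: MSB = 0 → value 1689.
Both addends (after negating the subtrahend) are non-negative and so is the stored result: no signed overflow.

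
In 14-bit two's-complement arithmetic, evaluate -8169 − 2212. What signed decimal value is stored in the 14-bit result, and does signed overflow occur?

6003; overflow

-8169 → 10000000010111
2212 → 00100010100100
Subtract via negate-and-add: invert 00100010100100 + 1 = 11011101011100 (i.e. -2212).
  10000000010111
+ 11011101011100
= 01011101110011  (discard carry-out 1)
Result 01011101110011: MSB = 0 → value 6003.
Both addends (after negating the subtrahend) are negative but the stored result is non-negative: signed overflow. The true value -8169 − 2212 = -10381 lies outside [-8192, 8191].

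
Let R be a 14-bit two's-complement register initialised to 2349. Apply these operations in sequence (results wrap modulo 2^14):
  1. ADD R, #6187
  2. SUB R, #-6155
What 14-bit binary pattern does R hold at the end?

Start: R = 2349 = 00100100101101.
R = 2349 + 6187 = 8536; wraps to -7848 = 10000101011000
R = -7848 − (-6155) = -1693 = 11100101100011

11100101100011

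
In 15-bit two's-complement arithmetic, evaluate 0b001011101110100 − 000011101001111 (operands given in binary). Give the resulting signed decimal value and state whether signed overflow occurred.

0b001011101110100 → 001011101110100 = 6004 (signed)
000011101001111 = 1871 (signed)
Subtract via negate-and-add: invert 000011101001111 + 1 = 111100010110001 (i.e. -1871).
  001011101110100
+ 111100010110001
= 001000000100101  (discard carry-out 1)
Result 001000000100101: MSB = 0 → value 4133.
Addends (after negating the subtrahend) have opposite signs, so signed overflow cannot occur.

4133; no overflow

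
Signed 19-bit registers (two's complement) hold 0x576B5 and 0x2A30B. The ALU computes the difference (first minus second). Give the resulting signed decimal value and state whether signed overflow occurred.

0x576B5 = 1010111011010110101 = -166219 (signed)
0x2A30B = 0101010001100001011 = 172811 (signed)
Subtract via negate-and-add: invert 0101010001100001011 + 1 = 1010101110011110101 (i.e. -172811).
  1010111011010110101
+ 1010101110011110101
= 0101101001110101010  (discard carry-out 1)
Result 0101101001110101010: MSB = 0 → value 185258.
Both addends (after negating the subtrahend) are negative but the stored result is non-negative: signed overflow. The true value -166219 − 172811 = -339030 lies outside [-262144, 262143].

185258; overflow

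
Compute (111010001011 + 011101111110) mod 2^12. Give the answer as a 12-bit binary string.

011000001001

  111010001011
+ 011101111110
= 011000001001  (discard carry-out 1)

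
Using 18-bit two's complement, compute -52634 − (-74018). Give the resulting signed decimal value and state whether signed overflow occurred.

-52634 → 110011001001100110
-74018 → 101101111011011110
Subtract via negate-and-add: invert 101101111011011110 + 1 = 010010000100100010 (i.e. 74018).
  110011001001100110
+ 010010000100100010
= 000101001110001000  (discard carry-out 1)
Result 000101001110001000: MSB = 0 → value 21384.
Addends (after negating the subtrahend) have opposite signs, so signed overflow cannot occur.

21384; no overflow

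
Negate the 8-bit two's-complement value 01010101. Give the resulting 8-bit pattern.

10101011

Invert: 10101010. Add 1: 10101011.
Check: 01010101 = 85, 10101011 = -85.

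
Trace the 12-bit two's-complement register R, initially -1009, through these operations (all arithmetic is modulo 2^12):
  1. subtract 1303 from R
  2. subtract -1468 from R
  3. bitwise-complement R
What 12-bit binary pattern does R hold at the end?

001101001011

Start: R = -1009 = 110000001111.
R = -1009 − 1303 = -2312; wraps to 1784 = 011011111000
R = 1784 − (-1468) = 3252; wraps to -844 = 110010110100
R = NOT 110010110100 = 001101001011 = 843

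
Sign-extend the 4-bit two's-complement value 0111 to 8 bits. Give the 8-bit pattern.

00000111

MSB of 0111 is 0; replicate it into the new high bits.
0000|0111 → 00000111 (still 7).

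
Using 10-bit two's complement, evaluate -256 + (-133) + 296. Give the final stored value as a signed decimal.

-256 + (-133) = -389 (1001111011)
-389 + 296 = -93 (1110100011)

-93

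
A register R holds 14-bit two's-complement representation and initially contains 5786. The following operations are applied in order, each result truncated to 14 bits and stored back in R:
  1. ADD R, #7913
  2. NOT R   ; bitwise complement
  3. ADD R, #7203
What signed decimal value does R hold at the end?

-6497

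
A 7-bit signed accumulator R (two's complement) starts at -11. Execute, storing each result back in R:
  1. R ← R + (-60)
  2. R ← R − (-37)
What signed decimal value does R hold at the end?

-34

Start: R = -11 = 1110101.
R = -11 + (-60) = -71; wraps to 57 = 0111001
R = 57 − (-37) = 94; wraps to -34 = 1011110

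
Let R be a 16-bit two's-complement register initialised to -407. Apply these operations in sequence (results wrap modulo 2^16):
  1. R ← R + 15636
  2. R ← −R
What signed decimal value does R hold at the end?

-15229

Start: R = -407 = 1111111001101001.
R = -407 + 15636 = 15229 = 0011101101111101
R = −(15229) = -15229 = 1100010010000011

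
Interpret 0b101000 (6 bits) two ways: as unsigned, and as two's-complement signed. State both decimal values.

Unsigned: 101000 = 40.
Signed: MSB=1 → 40 − 64 = -24.

unsigned = 40, signed = -24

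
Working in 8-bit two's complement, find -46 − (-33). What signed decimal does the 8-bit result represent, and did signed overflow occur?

-13; no overflow

-46 → 11010010
-33 → 11011111
Subtract via negate-and-add: invert 11011111 + 1 = 00100001 (i.e. 33).
  11010010
+ 00100001
= 11110011
Result 11110011: MSB = 1 → 243 − 256 = -13.
Addends (after negating the subtrahend) have opposite signs, so signed overflow cannot occur.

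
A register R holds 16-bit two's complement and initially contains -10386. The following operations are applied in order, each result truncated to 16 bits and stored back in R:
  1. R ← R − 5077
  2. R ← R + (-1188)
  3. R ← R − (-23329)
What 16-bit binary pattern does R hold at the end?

0001101000010110

Start: R = -10386 = 1101011101101110.
R = -10386 − 5077 = -15463 = 1100001110011001
R = -15463 + (-1188) = -16651 = 1011111011110101
R = -16651 − (-23329) = 6678 = 0001101000010110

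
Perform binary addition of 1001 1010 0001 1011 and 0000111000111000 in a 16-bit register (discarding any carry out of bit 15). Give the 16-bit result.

  1001101000011011
+ 0000111000111000
= 1010100001010011

1010100001010011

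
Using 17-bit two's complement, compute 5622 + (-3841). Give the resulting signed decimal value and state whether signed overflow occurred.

5622 → 00001010111110110
-3841 → 11111000011111111
  00001010111110110
+ 11111000011111111
= 00000011011110101  (discard carry-out 1)
Result 00000011011110101: MSB = 0 → value 1781.
Addends have opposite signs, so signed overflow cannot occur.

1781; no overflow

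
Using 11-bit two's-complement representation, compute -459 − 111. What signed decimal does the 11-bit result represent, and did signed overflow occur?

-459 → 11000110101
111 → 00001101111
Subtract via negate-and-add: invert 00001101111 + 1 = 11110010001 (i.e. -111).
  11000110101
+ 11110010001
= 10111000110  (discard carry-out 1)
Result 10111000110: MSB = 1 → 1478 − 2048 = -570.
Both addends (after negating the subtrahend) are negative and so is the stored result: no signed overflow.

-570; no overflow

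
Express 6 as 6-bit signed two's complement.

000110

6 is non-negative, so write it directly in 6 bits: 000110.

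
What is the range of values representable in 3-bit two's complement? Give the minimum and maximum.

min = -4, max = 3

Minimum: −2^2 = -4.
Maximum: 2^2 − 1 = 3.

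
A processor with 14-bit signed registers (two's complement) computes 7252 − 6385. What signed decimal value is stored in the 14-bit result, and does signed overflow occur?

7252 → 01110001010100
6385 → 01100011110001
Subtract via negate-and-add: invert 01100011110001 + 1 = 10011100001111 (i.e. -6385).
  01110001010100
+ 10011100001111
= 00001101100011  (discard carry-out 1)
Result 00001101100011: MSB = 0 → value 867.
Addends (after negating the subtrahend) have opposite signs, so signed overflow cannot occur.

867; no overflow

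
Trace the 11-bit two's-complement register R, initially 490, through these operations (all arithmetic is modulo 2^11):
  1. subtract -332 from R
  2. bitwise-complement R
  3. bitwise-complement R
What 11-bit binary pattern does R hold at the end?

Start: R = 490 = 00111101010.
R = 490 − (-332) = 822 = 01100110110
R = NOT 01100110110 = 10011001001 = -823
R = NOT 10011001001 = 01100110110 = 822

01100110110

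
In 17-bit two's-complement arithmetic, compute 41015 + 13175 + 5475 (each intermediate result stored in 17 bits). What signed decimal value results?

59665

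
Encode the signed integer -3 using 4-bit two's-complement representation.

1101

|-3| = 3 = 0011 in 4 bits.
Invert the bits: 1100. Add 1: 1101.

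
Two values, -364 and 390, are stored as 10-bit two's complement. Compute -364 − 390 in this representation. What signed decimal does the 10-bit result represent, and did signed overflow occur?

270; overflow

-364 → 1010010100
390 → 0110000110
Subtract via negate-and-add: invert 0110000110 + 1 = 1001111010 (i.e. -390).
  1010010100
+ 1001111010
= 0100001110  (discard carry-out 1)
Result 0100001110: MSB = 0 → value 270.
Both addends (after negating the subtrahend) are negative but the stored result is non-negative: signed overflow. The true value -364 − 390 = -754 lies outside [-512, 511].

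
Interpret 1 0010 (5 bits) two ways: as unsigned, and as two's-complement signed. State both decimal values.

unsigned = 18, signed = -14

Unsigned: 10010 = 18.
Signed: MSB=1 → 18 − 32 = -14.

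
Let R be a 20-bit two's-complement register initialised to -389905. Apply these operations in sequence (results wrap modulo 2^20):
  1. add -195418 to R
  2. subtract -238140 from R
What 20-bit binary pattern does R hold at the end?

10101011001111010001

Start: R = -389905 = 10100000110011101111.
R = -389905 + (-195418) = -585323; wraps to 463253 = 01110001000110010101
R = 463253 − (-238140) = 701393; wraps to -347183 = 10101011001111010001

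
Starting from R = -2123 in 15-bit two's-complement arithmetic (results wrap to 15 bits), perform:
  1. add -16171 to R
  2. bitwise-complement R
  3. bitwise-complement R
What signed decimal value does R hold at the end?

Start: R = -2123 = 111011110110101.
R = -2123 + (-16171) = -18294; wraps to 14474 = 011100010001010
R = NOT 011100010001010 = 100011101110101 = -14475
R = NOT 100011101110101 = 011100010001010 = 14474

14474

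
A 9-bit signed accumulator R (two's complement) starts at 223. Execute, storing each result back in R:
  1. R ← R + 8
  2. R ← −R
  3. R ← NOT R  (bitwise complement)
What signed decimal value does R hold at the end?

230

Start: R = 223 = 011011111.
R = 223 + 8 = 231 = 011100111
R = −(231) = -231 = 100011001
R = NOT 100011001 = 011100110 = 230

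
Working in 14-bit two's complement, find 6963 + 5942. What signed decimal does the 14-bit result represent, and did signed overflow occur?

-3479; overflow

6963 → 01101100110011
5942 → 01011100110110
  01101100110011
+ 01011100110110
= 11001001101001
Result 11001001101001: MSB = 1 → 12905 − 16384 = -3479.
Both addends are non-negative but the stored result is negative: signed overflow. The true value 6963 + 5942 = 12905 lies outside [-8192, 8191].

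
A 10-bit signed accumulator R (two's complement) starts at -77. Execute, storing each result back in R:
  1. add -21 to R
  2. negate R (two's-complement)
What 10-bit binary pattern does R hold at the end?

Start: R = -77 = 1110110011.
R = -77 + (-21) = -98 = 1110011110
R = −(-98) = 98 = 0001100010

0001100010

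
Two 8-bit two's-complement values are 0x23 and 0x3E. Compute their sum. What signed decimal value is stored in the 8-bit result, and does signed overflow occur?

0x23 = 00100011 = 35 (signed)
0x3E = 00111110 = 62 (signed)
  00100011
+ 00111110
= 01100001
Result 01100001: MSB = 0 → value 97.
Both addends are non-negative and so is the stored result: no signed overflow.

97; no overflow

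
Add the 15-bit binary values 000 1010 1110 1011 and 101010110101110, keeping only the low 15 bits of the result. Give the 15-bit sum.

110000010011001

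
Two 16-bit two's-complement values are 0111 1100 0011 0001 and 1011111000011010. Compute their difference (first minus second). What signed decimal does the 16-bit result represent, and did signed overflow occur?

0111 1100 0011 0001 → 0111110000110001 = 31793 (signed)
1011111000011010 = -16870 (signed)
Subtract via negate-and-add: invert 1011111000011010 + 1 = 0100000111100110 (i.e. 16870).
  0111110000110001
+ 0100000111100110
= 1011111000010111
Result 1011111000010111: MSB = 1 → 48663 − 65536 = -16873.
Both addends (after negating the subtrahend) are non-negative but the stored result is negative: signed overflow. The true value 31793 − (-16870) = 48663 lies outside [-32768, 32767].

-16873; overflow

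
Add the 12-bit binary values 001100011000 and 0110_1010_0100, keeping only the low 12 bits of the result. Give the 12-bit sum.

100110111100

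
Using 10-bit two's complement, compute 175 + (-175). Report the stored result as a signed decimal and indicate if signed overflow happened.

0; no overflow

175 → 0010101111
-175 → 1101010001
  0010101111
+ 1101010001
= 0000000000  (discard carry-out 1)
Result 0000000000: MSB = 0 → value 0.
Addends have opposite signs, so signed overflow cannot occur.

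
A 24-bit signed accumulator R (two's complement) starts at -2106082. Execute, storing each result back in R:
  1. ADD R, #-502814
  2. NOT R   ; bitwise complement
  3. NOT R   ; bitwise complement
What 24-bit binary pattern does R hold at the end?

110110000011000100000000

Start: R = -2106082 = 110111111101110100011110.
R = -2106082 + (-502814) = -2608896 = 110110000011000100000000
R = NOT 110110000011000100000000 = 001001111100111011111111 = 2608895
R = NOT 001001111100111011111111 = 110110000011000100000000 = -2608896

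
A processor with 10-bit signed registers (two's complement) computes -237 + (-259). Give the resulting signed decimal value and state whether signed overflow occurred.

-496; no overflow

-237 → 1100010011
-259 → 1011111101
  1100010011
+ 1011111101
= 1000010000  (discard carry-out 1)
Result 1000010000: MSB = 1 → 528 − 1024 = -496.
Both addends are negative and so is the stored result: no signed overflow.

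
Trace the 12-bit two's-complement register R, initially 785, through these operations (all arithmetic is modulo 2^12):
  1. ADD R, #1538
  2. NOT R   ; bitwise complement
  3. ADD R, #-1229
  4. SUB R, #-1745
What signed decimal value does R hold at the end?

-1808

Start: R = 785 = 001100010001.
R = 785 + 1538 = 2323; wraps to -1773 = 100100010011
R = NOT 100100010011 = 011011101100 = 1772
R = 1772 + (-1229) = 543 = 001000011111
R = 543 − (-1745) = 2288; wraps to -1808 = 100011110000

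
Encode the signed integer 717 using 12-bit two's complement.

001011001101

717 is non-negative, so write it directly in 12 bits: 001011001101.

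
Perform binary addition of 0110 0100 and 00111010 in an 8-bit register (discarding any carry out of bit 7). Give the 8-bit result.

  01100100
+ 00111010
= 10011110

10011110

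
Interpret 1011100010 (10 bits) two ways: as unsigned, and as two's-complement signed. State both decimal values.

unsigned = 738, signed = -286

Unsigned: 1011100010 = 738.
Signed: MSB=1 → 738 − 1024 = -286.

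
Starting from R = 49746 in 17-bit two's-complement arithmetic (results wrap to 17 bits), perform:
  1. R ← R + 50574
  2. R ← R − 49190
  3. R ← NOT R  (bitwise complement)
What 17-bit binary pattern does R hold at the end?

Start: R = 49746 = 01100001001010010.
R = 49746 + 50574 = 100320; wraps to -30752 = 11000011111100000
R = -30752 − 49190 = -79942; wraps to 51130 = 01100011110111010
R = NOT 01100011110111010 = 10011100001000101 = -51131

10011100001000101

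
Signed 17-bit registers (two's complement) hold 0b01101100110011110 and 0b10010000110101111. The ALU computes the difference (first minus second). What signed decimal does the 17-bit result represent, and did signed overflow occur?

-18449; overflow

0b01101100110011110 → 01101100110011110 = 55710 (signed)
0b10010000110101111 → 10010000110101111 = -56913 (signed)
Subtract via negate-and-add: invert 10010000110101111 + 1 = 01101111001010001 (i.e. 56913).
  01101100110011110
+ 01101111001010001
= 11011011111101111
Result 11011011111101111: MSB = 1 → 112623 − 131072 = -18449.
Both addends (after negating the subtrahend) are non-negative but the stored result is negative: signed overflow. The true value 55710 − (-56913) = 112623 lies outside [-65536, 65535].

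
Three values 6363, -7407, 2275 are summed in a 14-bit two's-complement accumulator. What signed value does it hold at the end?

6363 + (-7407) = -1044 (11101111101100)
-1044 + 2275 = 1231 (00010011001111)

1231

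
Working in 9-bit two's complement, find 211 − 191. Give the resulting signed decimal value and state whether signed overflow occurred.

211 → 011010011
191 → 010111111
Subtract via negate-and-add: invert 010111111 + 1 = 101000001 (i.e. -191).
  011010011
+ 101000001
= 000010100  (discard carry-out 1)
Result 000010100: MSB = 0 → value 20.
Addends (after negating the subtrahend) have opposite signs, so signed overflow cannot occur.

20; no overflow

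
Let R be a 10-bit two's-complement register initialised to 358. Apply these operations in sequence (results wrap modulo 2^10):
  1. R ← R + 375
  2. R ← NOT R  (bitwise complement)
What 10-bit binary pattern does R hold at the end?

0100100010

Start: R = 358 = 0101100110.
R = 358 + 375 = 733; wraps to -291 = 1011011101
R = NOT 1011011101 = 0100100010 = 290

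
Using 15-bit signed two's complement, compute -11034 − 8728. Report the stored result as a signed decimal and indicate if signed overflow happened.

13006; overflow

-11034 → 101010011100110
8728 → 010001000011000
Subtract via negate-and-add: invert 010001000011000 + 1 = 101110111101000 (i.e. -8728).
  101010011100110
+ 101110111101000
= 011001011001110  (discard carry-out 1)
Result 011001011001110: MSB = 0 → value 13006.
Both addends (after negating the subtrahend) are negative but the stored result is non-negative: signed overflow. The true value -11034 − 8728 = -19762 lies outside [-16384, 16383].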